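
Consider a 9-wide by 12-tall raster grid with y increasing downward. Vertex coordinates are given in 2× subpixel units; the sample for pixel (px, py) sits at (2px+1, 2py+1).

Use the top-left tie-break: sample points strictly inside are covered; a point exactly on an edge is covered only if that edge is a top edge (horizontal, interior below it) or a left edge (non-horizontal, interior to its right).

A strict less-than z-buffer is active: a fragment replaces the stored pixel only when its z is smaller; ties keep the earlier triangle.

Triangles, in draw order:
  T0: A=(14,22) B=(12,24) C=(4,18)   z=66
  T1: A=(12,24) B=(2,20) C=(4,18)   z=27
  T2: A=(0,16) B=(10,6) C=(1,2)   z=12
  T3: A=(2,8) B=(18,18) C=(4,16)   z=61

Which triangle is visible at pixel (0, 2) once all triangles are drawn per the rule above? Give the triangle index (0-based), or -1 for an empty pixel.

T0:
  2·area = 28
  edge (14, 22)→(12, 24): d=(-2,2) right/bottom  bias=-1
  edge (12, 24)→(4, 18): d=(-8,-6) top-left  bias=+0
  edge (4, 18)→(14, 22): d=(10,4) right/bottom  bias=-1
    (8,9)@(17, 19): e=[0,70,-42] → ·  [on edge]
    (4,10)@(9, 21): e=[12,6,10] → #
    (5,10)@(11, 21): e=[8,18,2] → #
    (6,10)@(13, 21): e=[4,30,-6] → ·
    (7,10)@(15, 21): e=[0,42,-14] → ·  [on edge]
    (4,11)@(9, 23): e=[8,-10,30] → ·
    (5,11)@(11, 23): e=[4,2,22] → #
    (6,11)@(13, 23): e=[0,14,14] → ·  [on edge]
  covered (3 px):
    · · · · · · · · ·
    · · · · · · · · ·
    · · · · · · · · ·
    · · · · · · · · ·
    · · · · · · · · ·
    · · · · · · · · ·
    · · · · · · · · ·
    · · · · · · · · ·
    · · · · · · · · ·
    · · · · · · · · ·
    · · · · # # · · ·
    · · · · · # · · ·
T1:
  2·area = 28
  edge (12, 24)→(2, 20): d=(-10,-4) top-left  bias=+0
  edge (2, 20)→(4, 18): d=(2,-2) top-left  bias=+0
  edge (4, 18)→(12, 24): d=(8,6) right/bottom  bias=-1
    (8,2)@(17, 5): e=[210,0,-182] → ·  [on edge]
    (7,3)@(15, 7): e=[182,0,-154] → ·  [on edge]
    (6,4)@(13, 9): e=[154,0,-126] → ·  [on edge]
    (5,5)@(11, 11): e=[126,0,-98] → ·  [on edge]
    (4,6)@(9, 13): e=[98,0,-70] → ·  [on edge]
    (3,7)@(7, 15): e=[70,0,-42] → ·  [on edge]
    (2,8)@(5, 17): e=[42,0,-14] → ·  [on edge]
    (1,9)@(3, 19): e=[14,0,14] → #  [on edge]
    (2,9)@(5, 19): e=[22,4,2] → #
    (3,9)@(7, 19): e=[30,8,-10] → ·
    (0,10)@(1, 21): e=[-14,0,42] → ·  [on edge]
    (1,10)@(3, 21): e=[-6,4,30] → ·
  covered (4 px):
    · · · · · · · · ·
    · · · · · · · · ·
    · · · · · · · · ·
    · · · · · · · · ·
    · · · · · · · · ·
    · · · · · · · · ·
    · · · · · · · · ·
    · · · · · · · · ·
    · · · · · · · · ·
    · # # · · · · · ·
    · · # # · · · · ·
    · · · · · · · · ·
T2:
  2·area = 130  (B↔C swapped to make it positive)
  edge (0, 16)→(1, 2): d=(1,-14) top-left  bias=+0
  edge (1, 2)→(10, 6): d=(9,4) right/bottom  bias=-1
  edge (10, 6)→(0, 16): d=(-10,10) right/bottom  bias=-1
    (7,0)@(15, 1): e=[195,-65,0] → ·  [on edge]
    (0,1)@(1, 3): e=[1,9,120] → #
    (1,1)@(3, 3): e=[29,1,100] → #
    (2,1)@(5, 3): e=[57,-7,80] → ·
    (6,1)@(13, 3): e=[169,-39,0] → ·  [on edge]
    (0,2)@(1, 5): e=[3,27,100] → #
    (2,2)@(5, 5): e=[59,11,60] → #
    (3,2)@(7, 5): e=[87,3,40] → #
    (4,2)@(9, 5): e=[115,-5,20] → ·
    (5,2)@(11, 5): e=[143,-13,0] → ·  [on edge]
    (0,3)@(1, 7): e=[5,45,80] → #
    (4,3)@(9, 7): e=[117,13,0] → ·  [on edge]
    (3,4)@(7, 9): e=[91,39,0] → ·  [on edge]
    (2,5)@(5, 11): e=[65,65,0] → ·  [on edge]
    (1,6)@(3, 13): e=[39,91,0] → ·  [on edge]
    (0,7)@(1, 15): e=[13,117,0] → ·  [on edge]
  covered (16 px):
    · · · · · · · · ·
    # # · · · · · · ·
    # # # # · · · · ·
    # # # # · · · · ·
    # # # · · · · · ·
    # # · · · · · · ·
    # · · · · · · · ·
    · · · · · · · · ·
    · · · · · · · · ·
    · · · · · · · · ·
    · · · · · · · · ·
    · · · · · · · · ·
T3:
  2·area = 108
  edge (2, 8)→(18, 18): d=(16,10) right/bottom  bias=-1
  edge (18, 18)→(4, 16): d=(-14,-2) top-left  bias=+0
  edge (4, 16)→(2, 8): d=(-2,-8) top-left  bias=+0
    (1,4)@(3, 9): e=[6,96,6] → #
    (2,4)@(5, 9): e=[-14,100,22] → ·
    (1,5)@(3, 11): e=[38,68,2] → #
    (2,5)@(5, 11): e=[18,72,18] → #
    (3,5)@(7, 11): e=[-2,76,34] → ·
    (1,6)@(3, 13): e=[70,40,-2] → ·
    (2,6)@(5, 13): e=[50,44,14] → #
    (3,6)@(7, 13): e=[30,48,30] → #
    (4,6)@(9, 13): e=[10,52,46] → #
    (5,6)@(11, 13): e=[-10,56,62] → ·
    (2,7)@(5, 15): e=[82,16,10] → #
    (5,7)@(11, 15): e=[22,28,58] → #
    (5,8)@(11, 17): e=[54,0,54] → #  [on edge]
  covered (14 px):
    · · · · · · · · ·
    · · · · · · · · ·
    · · · · · · · · ·
    · · · · · · · · ·
    · # · · · · · · ·
    · # # · · · · · ·
    · · # # # · · · ·
    · · # # # # # · ·
    · · · · · # # # ·
    · · · · · · · · ·
    · · · · · · · · ·
    · · · · · · · · ·

Z-buffer (winner per pixel, '.' = empty):
  . . . . . . . . .
  2 2 . . . . . . .
  2 2 2 2 . . . . .
  2 2 2 2 . . . . .
  2 2 2 . . . . . .
  2 2 3 . . . . . .
  2 . 3 3 3 . . . .
  . . 3 3 3 3 3 . .
  . . . . . 3 3 3 .
  . 1 1 . . . . . .
  . . 1 1 0 0 . . .
  . . . . . 0 . . .

Result: 2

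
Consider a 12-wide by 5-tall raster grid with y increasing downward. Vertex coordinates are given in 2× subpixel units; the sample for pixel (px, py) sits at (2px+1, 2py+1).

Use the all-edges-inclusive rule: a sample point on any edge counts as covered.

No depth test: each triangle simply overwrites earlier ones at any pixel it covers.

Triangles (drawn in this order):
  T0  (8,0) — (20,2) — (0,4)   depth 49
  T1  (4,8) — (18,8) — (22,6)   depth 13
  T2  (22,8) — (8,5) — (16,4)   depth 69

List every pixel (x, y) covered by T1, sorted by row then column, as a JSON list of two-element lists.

T0:
  2·area = 64
  edge (8, 0)→(20, 2): d=(12,2) inclusive
  edge (20, 2)→(0, 4): d=(-20,2) inclusive
  edge (0, 4)→(8, 0): d=(8,-4) inclusive
    (3,0)@(7, 1): e=[14,46,4] → #
    (4,0)@(9, 1): e=[10,42,12] → #
    (5,0)@(11, 1): e=[6,38,20] → #
    (6,0)@(13, 1): e=[2,34,28] → #
    (7,0)@(15, 1): e=[-2,30,36] → ·
    (1,1)@(3, 3): e=[46,14,4] → #
    (2,1)@(5, 3): e=[42,10,12] → #
    (5,1)@(11, 3): e=[30,-2,36] → ·
    (6,1)@(13, 3): e=[26,-6,44] → ·
    (1,2)@(3, 5): e=[70,-26,20] → ·
    (2,2)@(5, 5): e=[66,-30,28] → ·
    (3,2)@(7, 5): e=[62,-34,36] → ·
  covered (8 px):
    · · · # # # # · · · · ·
    · # # # # · · · · · · ·
    · · · · · · · · · · · ·
    · · · · · · · · · · · ·
    · · · · · · · · · · · ·
T1:
  2·area = 28  (B↔C swapped to make it positive)
  edge (4, 8)→(22, 6): d=(18,-2) inclusive
  edge (22, 6)→(18, 8): d=(-4,2) inclusive
  edge (18, 8)→(4, 8): d=(-14,0) inclusive
    (6,3)@(13, 7): e=[0,14,14] → #  [on edge]
    (7,3)@(15, 7): e=[4,10,14] → #
    (8,3)@(17, 7): e=[8,6,14] → #
    (9,3)@(19, 7): e=[12,2,14] → #
    (10,3)@(21, 7): e=[16,-2,14] → ·
    (6,4)@(13, 9): e=[36,6,-14] → ·
    (7,4)@(15, 9): e=[40,2,-14] → ·
    (8,4)@(17, 9): e=[44,-2,-14] → ·
    (9,4)@(19, 9): e=[48,-6,-14] → ·
  covered (4 px):
    · · · · · · · · · · · ·
    · · · · · · · · · · · ·
    · · · · · · · · · · · ·
    · · · · · · # # # # · ·
    · · · · · · · · · · · ·
T2:
  2·area = 38
  edge (22, 8)→(8, 5): d=(-14,-3) inclusive
  edge (8, 5)→(16, 4): d=(8,-1) inclusive
  edge (16, 4)→(22, 8): d=(6,4) inclusive
    (4,2)@(9, 5): e=[3,1,34] → #
    (5,2)@(11, 5): e=[9,3,26] → #
    (6,2)@(13, 5): e=[15,5,18] → #
    (7,2)@(15, 5): e=[21,7,10] → #
    (8,2)@(17, 5): e=[27,9,2] → #
    (9,2)@(19, 5): e=[33,11,-6] → ·
    (4,3)@(9, 7): e=[-25,17,46] → ·
    (5,3)@(11, 7): e=[-19,19,38] → ·
    (6,3)@(13, 7): e=[-13,21,30] → ·
    (7,3)@(15, 7): e=[-7,23,22] → ·
    (8,3)@(17, 7): e=[-1,25,14] → ·
    (9,3)@(19, 7): e=[5,27,6] → #
  covered (6 px):
    · · · · · · · · · · · ·
    · · · · · · · · · · · ·
    · · · · # # # # # · · ·
    · · · · · · · · · # · ·
    · · · · · · · · · · · ·

Answer: [[6,3],[7,3],[8,3],[9,3]]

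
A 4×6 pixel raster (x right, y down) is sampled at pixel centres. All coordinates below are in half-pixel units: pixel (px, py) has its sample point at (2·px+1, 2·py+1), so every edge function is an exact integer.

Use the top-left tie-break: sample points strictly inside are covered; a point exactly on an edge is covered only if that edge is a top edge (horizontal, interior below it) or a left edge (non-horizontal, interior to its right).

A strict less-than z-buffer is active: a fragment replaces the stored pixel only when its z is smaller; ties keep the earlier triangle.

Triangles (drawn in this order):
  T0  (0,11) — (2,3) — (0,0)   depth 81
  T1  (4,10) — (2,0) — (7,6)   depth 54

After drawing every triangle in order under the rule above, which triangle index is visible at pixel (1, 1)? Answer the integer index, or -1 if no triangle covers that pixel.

T0:
  2·area = 22  (B↔C swapped to make it positive)
  edge (0, 11)→(0, 0): d=(0,-11) top-left  bias=+0
  edge (0, 0)→(2, 3): d=(2,3) right/bottom  bias=-1
  edge (2, 3)→(0, 11): d=(-2,8) right/bottom  bias=-1
    (0,1)@(1, 3): e=[11,3,8] → █
    (1,1)@(3, 3): e=[33,-3,-8] → ·
    (0,2)@(1, 5): e=[11,7,4] → █
    (1,2)@(3, 5): e=[33,1,-12] → ·
    (0,3)@(1, 7): e=[11,11,0] → ·  [on edge]
  covered (2 px):
    · · · ·
    █ · · ·
    █ · · ·
    · · · ·
    · · · ·
    · · · ·
T1:
  2·area = 38
  edge (4, 10)→(2, 0): d=(-2,-10) top-left  bias=+0
  edge (2, 0)→(7, 6): d=(5,6) right/bottom  bias=-1
  edge (7, 6)→(4, 10): d=(-3,4) right/bottom  bias=-1
    (1,1)@(3, 3): e=[4,9,25] → █
    (2,1)@(5, 3): e=[24,-3,17] → ·
    (1,2)@(3, 5): e=[0,19,19] → █  [on edge]
    (2,2)@(5, 5): e=[20,7,11] → █
    (3,2)@(7, 5): e=[40,-5,3] → ·
    (1,3)@(3, 7): e=[-4,29,13] → ·
    (2,3)@(5, 7): e=[16,17,5] → █
    (3,3)@(7, 7): e=[36,5,-3] → ·
    (2,4)@(5, 9): e=[12,27,-1] → ·
  covered (4 px):
    · · · ·
    · █ · ·
    · █ █ ·
    · · █ ·
    · · · ·
    · · · ·

Z-buffer (winner per pixel, '.' = empty):
  . . . .
  0 1 . .
  0 1 1 .
  . . 1 .
  . . . .
  . . . .

Answer: 1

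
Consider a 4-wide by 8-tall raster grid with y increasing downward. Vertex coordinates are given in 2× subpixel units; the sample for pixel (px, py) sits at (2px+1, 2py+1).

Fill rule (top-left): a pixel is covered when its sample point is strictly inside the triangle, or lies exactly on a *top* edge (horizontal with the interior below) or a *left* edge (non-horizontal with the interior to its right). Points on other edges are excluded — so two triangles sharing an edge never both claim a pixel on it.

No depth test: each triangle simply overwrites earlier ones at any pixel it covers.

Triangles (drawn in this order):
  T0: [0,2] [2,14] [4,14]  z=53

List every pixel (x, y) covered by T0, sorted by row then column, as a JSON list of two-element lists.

T0:
  2·area = 24  (B↔C swapped to make it positive)
  edge (0, 2)→(4, 14): d=(4,12) right/bottom  bias=-1
  edge (4, 14)→(2, 14): d=(-2,0) right/bottom  bias=-1
  edge (2, 14)→(0, 2): d=(-2,-12) top-left  bias=+0
    (0,2)@(1, 5): e=[0,18,6] → ·  [on edge]
    (0,3)@(1, 7): e=[8,14,2] → #
    (1,3)@(3, 7): e=[-16,14,26] → ·
    (0,4)@(1, 9): e=[16,10,-2] → ·
    (1,5)@(3, 11): e=[0,6,18] → ·  [on edge]
    (1,6)@(3, 13): e=[8,2,14] → #
    (2,6)@(5, 13): e=[-16,2,38] → ·
    (1,7)@(3, 15): e=[16,-2,10] → ·
  covered (2 px):
    · · · ·
    · · · ·
    · · · ·
    # · · ·
    · · · ·
    · · · ·
    · # · ·
    · · · ·

Result: [[0,3],[1,6]]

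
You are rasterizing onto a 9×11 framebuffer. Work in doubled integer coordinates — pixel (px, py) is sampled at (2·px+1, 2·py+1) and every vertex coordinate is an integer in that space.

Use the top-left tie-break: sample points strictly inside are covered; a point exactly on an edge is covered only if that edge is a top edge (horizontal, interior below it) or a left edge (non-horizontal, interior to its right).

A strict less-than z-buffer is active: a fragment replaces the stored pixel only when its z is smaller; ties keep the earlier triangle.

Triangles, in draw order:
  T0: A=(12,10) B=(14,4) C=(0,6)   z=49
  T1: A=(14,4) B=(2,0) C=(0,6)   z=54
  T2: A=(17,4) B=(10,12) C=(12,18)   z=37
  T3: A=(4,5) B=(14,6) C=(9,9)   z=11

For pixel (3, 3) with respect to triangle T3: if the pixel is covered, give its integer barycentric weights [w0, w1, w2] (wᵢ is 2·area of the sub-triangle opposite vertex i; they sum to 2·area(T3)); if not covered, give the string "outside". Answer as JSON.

T0:
  2·area = 80  (B↔C swapped to make it positive)
  edge (12, 10)→(0, 6): d=(-12,-4) top-left  bias=+0
  edge (0, 6)→(14, 4): d=(14,-2) top-left  bias=+0
  edge (14, 4)→(12, 10): d=(-2,6) right/bottom  bias=-1
    (7,0)@(15, 1): e=[120,-40,0] → ·  [on edge]
    (3,2)@(7, 5): e=[40,0,40] → █  [on edge]
    (4,2)@(9, 5): e=[48,4,28] → █
    (5,2)@(11, 5): e=[56,8,16] → █
    (6,2)@(13, 5): e=[64,12,4] → █
    (7,2)@(15, 5): e=[72,16,-8] → ·
    (1,3)@(3, 7): e=[0,20,60] → █  [on edge]
    (2,3)@(5, 7): e=[8,24,48] → █
    (6,3)@(13, 7): e=[40,40,0] → ·  [on edge]
    (1,4)@(3, 9): e=[-24,48,56] → ·
    (2,4)@(5, 9): e=[-16,52,44] → ·
    (3,4)@(7, 9): e=[-8,56,32] → ·
    (4,4)@(9, 9): e=[0,60,20] → █  [on edge]
    (7,5)@(15, 11): e=[0,100,-20] → ·  [on edge]
    (5,6)@(11, 13): e=[-40,120,0] → ·  [on edge]
    (4,9)@(9, 19): e=[-120,200,0] → ·  [on edge]
  covered (11 px):
    · · · · · · · · ·
    · · · · · · · · ·
    · · · █ █ █ █ · ·
    · █ █ █ █ █ · · ·
    · · · · █ █ · · ·
    · · · · · · · · ·
    · · · · · · · · ·
    · · · · · · · · ·
    · · · · · · · · ·
    · · · · · · · · ·
    · · · · · · · · ·
T1:
  2·area = 80  (B↔C swapped to make it positive)
  edge (14, 4)→(0, 6): d=(-14,2) right/bottom  bias=-1
  edge (0, 6)→(2, 0): d=(2,-6) top-left  bias=+0
  edge (2, 0)→(14, 4): d=(12,4) right/bottom  bias=-1
    (1,0)@(3, 1): e=[64,8,8] → █
    (2,0)@(5, 1): e=[60,20,0] → ·  [on edge]
    (0,1)@(1, 3): e=[40,0,40] → █  [on edge]
    (2,1)@(5, 3): e=[32,24,24] → █
    (3,1)@(7, 3): e=[28,36,16] → █
    (4,1)@(9, 3): e=[24,48,8] → █
    (5,1)@(11, 3): e=[20,60,0] → ·  [on edge]
    (0,2)@(1, 5): e=[12,4,64] → █
    (3,2)@(7, 5): e=[0,40,40] → ·  [on edge]
    (4,2)@(9, 5): e=[-4,52,32] → ·
    (8,2)@(17, 5): e=[-20,100,0] → ·  [on edge]
    (0,3)@(1, 7): e=[-16,8,88] → ·
  covered (9 px):
    · █ · · · · · · ·
    █ █ █ █ █ · · · ·
    █ █ █ · · · · · ·
    · · · · · · · · ·
    · · · · · · · · ·
    · · · · · · · · ·
    · · · · · · · · ·
    · · · · · · · · ·
    · · · · · · · · ·
    · · · · · · · · ·
    · · · · · · · · ·
T2:
  2·area = 58  (B↔C swapped to make it positive)
  edge (17, 4)→(12, 18): d=(-5,14) right/bottom  bias=-1
  edge (12, 18)→(10, 12): d=(-2,-6) top-left  bias=+0
  edge (10, 12)→(17, 4): d=(7,-8) top-left  bias=+0
    (3,1)@(7, 3): e=[145,0,-87] → ·  [on edge]
    (7,3)@(15, 7): e=[13,40,5] → █
    (8,3)@(17, 7): e=[-15,52,21] → ·
    (4,4)@(9, 9): e=[87,0,-29] → ·  [on edge]
    (6,4)@(13, 9): e=[31,24,3] → █
    (8,4)@(17, 9): e=[-25,48,35] → ·
    (5,5)@(11, 11): e=[49,8,1] → █
    (7,5)@(15, 11): e=[-7,32,33] → ·
    (5,6)@(11, 13): e=[39,4,15] → █
    (7,6)@(15, 13): e=[-17,28,47] → ·
    (5,7)@(11, 15): e=[29,0,29] → █  [on edge]
    (7,7)@(15, 15): e=[-27,24,61] → ·
    (6,10)@(13, 21): e=[-29,0,87] → ·  [on edge]
  covered (9 px):
    · · · · · · · · ·
    · · · · · · · · ·
    · · · · · · · · ·
    · · · · · · · █ ·
    · · · · · · █ █ ·
    · · · · · █ █ · ·
    · · · · · █ █ · ·
    · · · · · █ █ · ·
    · · · · · · · · ·
    · · · · · · · · ·
    · · · · · · · · ·
T3:
  2·area = 35
  edge (4, 5)→(14, 6): d=(10,1) right/bottom  bias=-1
  edge (14, 6)→(9, 9): d=(-5,3) right/bottom  bias=-1
  edge (9, 9)→(4, 5): d=(-5,-4) top-left  bias=+0
    (3,3)@(7, 7): e=[17,16,2] → █
    (4,3)@(9, 7): e=[15,10,10] → █
    (5,3)@(11, 7): e=[13,4,18] → █
    (6,3)@(13, 7): e=[11,-2,26] → ·
    (3,4)@(7, 9): e=[37,6,-8] → ·
    (4,4)@(9, 9): e=[35,0,0] → ·  [on edge]
    (5,4)@(11, 9): e=[33,-6,8] → ·
  covered (3 px):
    · · · · · · · · ·
    · · · · · · · · ·
    · · · · · · · · ·
    · · · █ █ █ · · ·
    · · · · · · · · ·
    · · · · · · · · ·
    · · · · · · · · ·
    · · · · · · · · ·
    · · · · · · · · ·
    · · · · · · · · ·
    · · · · · · · · ·

Answer: [16,2,17]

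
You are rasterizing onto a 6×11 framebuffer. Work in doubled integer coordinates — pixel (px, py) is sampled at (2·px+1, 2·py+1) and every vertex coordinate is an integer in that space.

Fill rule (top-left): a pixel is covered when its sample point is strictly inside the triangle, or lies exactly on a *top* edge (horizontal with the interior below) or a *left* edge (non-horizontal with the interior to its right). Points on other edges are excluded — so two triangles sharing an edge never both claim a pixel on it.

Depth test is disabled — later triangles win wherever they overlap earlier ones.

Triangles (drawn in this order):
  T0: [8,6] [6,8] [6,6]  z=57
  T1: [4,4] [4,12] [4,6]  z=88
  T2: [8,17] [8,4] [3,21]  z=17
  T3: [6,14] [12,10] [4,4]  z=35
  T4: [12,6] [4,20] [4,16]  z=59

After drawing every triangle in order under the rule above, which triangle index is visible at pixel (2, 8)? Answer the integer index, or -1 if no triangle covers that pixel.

T0:
  2·area = 4
  edge (8, 6)→(6, 8): d=(-2,2) right/bottom  bias=-1
  edge (6, 8)→(6, 6): d=(0,-2) top-left  bias=+0
  edge (6, 6)→(8, 6): d=(2,0) top-left  bias=+0
    (5,1)@(11, 3): e=[0,10,-6] → ·  [on edge]
    (4,2)@(9, 5): e=[0,6,-2] → ·  [on edge]
    (3,3)@(7, 7): e=[0,2,2] → ·  [on edge]
    (2,4)@(5, 9): e=[0,-2,6] → ·  [on edge]
    (1,5)@(3, 11): e=[0,-6,10] → ·  [on edge]
    (0,6)@(1, 13): e=[0,-10,14] → ·  [on edge]
  covered (0 px):
    · · · · · ·
    · · · · · ·
    · · · · · ·
    · · · · · ·
    · · · · · ·
    · · · · · ·
    · · · · · ·
    · · · · · ·
    · · · · · ·
    · · · · · ·
    · · · · · ·
T1:
  degenerate (2·area = 0) — covers nothing
T2:
  2·area = 65  (B↔C swapped to make it positive)
  edge (8, 17)→(3, 21): d=(-5,4) right/bottom  bias=-1
  edge (3, 21)→(8, 4): d=(5,-17) top-left  bias=+0
  edge (8, 4)→(8, 17): d=(0,13) right/bottom  bias=-1
    (3,4)@(7, 9): e=[44,8,13] → #
    (4,4)@(9, 9): e=[36,42,-13] → ·
    (3,5)@(7, 11): e=[34,18,13] → #
    (4,5)@(9, 11): e=[26,52,-13] → ·
    (3,6)@(7, 13): e=[24,28,13] → #
    (4,6)@(9, 13): e=[16,62,-13] → ·
    (2,7)@(5, 15): e=[22,4,39] → #
    (4,7)@(9, 15): e=[6,72,-13] → ·
    (2,8)@(5, 17): e=[12,14,39] → #
    (4,8)@(9, 17): e=[-4,82,-13] → ·
    (2,9)@(5, 19): e=[2,24,39] → #
    (3,9)@(7, 19): e=[-6,58,13] → ·
    (1,10)@(3, 21): e=[0,0,65] → ·  [on edge]
  covered (8 px):
    · · · · · ·
    · · · · · ·
    · · · · · ·
    · · · · · ·
    · · · # · ·
    · · · # · ·
    · · · # · ·
    · · # # · ·
    · · # # · ·
    · · # · · ·
    · · · · · ·
T3:
  2·area = 68  (B↔C swapped to make it positive)
  edge (6, 14)→(4, 4): d=(-2,-10) top-left  bias=+0
  edge (4, 4)→(12, 10): d=(8,6) right/bottom  bias=-1
  edge (12, 10)→(6, 14): d=(-6,4) right/bottom  bias=-1
    (2,2)@(5, 5): e=[8,2,58] → #
    (3,2)@(7, 5): e=[28,-10,50] → ·
    (2,3)@(5, 7): e=[4,18,46] → #
    (3,3)@(7, 7): e=[24,6,38] → #
    (4,3)@(9, 7): e=[44,-6,30] → ·
    (2,4)@(5, 9): e=[0,34,34] → #  [on edge]
    (4,4)@(9, 9): e=[40,10,18] → #
    (5,4)@(11, 9): e=[60,-2,10] → ·
    (2,5)@(5, 11): e=[-4,50,22] → ·
    (3,5)@(7, 11): e=[16,38,14] → #
    (5,5)@(11, 11): e=[56,14,-2] → ·
    (3,6)@(7, 13): e=[12,54,2] → #
    (3,9)@(7, 19): e=[0,102,-34] → ·  [on edge]
  covered (9 px):
    · · · · · ·
    · · · · · ·
    · · # · · ·
    · · # # · ·
    · · # # # ·
    · · · # # ·
    · · · # · ·
    · · · · · ·
    · · · · · ·
    · · · · · ·
    · · · · · ·
T4:
  2·area = 32
  edge (12, 6)→(4, 20): d=(-8,14) right/bottom  bias=-1
  edge (4, 20)→(4, 16): d=(0,-4) top-left  bias=+0
  edge (4, 16)→(12, 6): d=(8,-10) top-left  bias=+0
    (4,5)@(9, 11): e=[2,20,10] → #
    (5,5)@(11, 11): e=[-26,28,30] → ·
    (3,6)@(7, 13): e=[14,12,6] → #
    (4,6)@(9, 13): e=[-14,20,26] → ·
    (2,7)@(5, 15): e=[26,4,2] → #
    (3,7)@(7, 15): e=[-2,12,22] → ·
    (2,8)@(5, 17): e=[10,4,18] → #
    (3,8)@(7, 17): e=[-18,12,38] → ·
    (2,9)@(5, 19): e=[-6,4,34] → ·
  covered (4 px):
    · · · · · ·
    · · · · · ·
    · · · · · ·
    · · · · · ·
    · · · · · ·
    · · · · # ·
    · · · # · ·
    · · # · · ·
    · · # · · ·
    · · · · · ·
    · · · · · ·

Z-buffer (winner per pixel, '.' = empty):
  . . . . . .
  . . . . . .
  . . 3 . . .
  . . 3 3 . .
  . . 3 3 3 .
  . . . 3 4 .
  . . . 4 . .
  . . 4 2 . .
  . . 4 2 . .
  . . 2 . . .
  . . . . . .

Result: 4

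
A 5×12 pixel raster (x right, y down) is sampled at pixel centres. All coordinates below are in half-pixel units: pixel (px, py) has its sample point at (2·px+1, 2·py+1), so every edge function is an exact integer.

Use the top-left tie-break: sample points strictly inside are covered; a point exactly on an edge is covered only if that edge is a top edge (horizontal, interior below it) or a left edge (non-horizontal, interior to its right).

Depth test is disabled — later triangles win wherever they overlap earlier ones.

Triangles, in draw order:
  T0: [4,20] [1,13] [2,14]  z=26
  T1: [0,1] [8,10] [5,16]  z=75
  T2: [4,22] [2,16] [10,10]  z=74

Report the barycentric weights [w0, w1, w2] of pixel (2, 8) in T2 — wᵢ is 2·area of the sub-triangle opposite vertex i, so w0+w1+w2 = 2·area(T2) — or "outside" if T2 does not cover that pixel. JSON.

T0:
  2·area = 4
  edge (4, 20)→(1, 13): d=(-3,-7) top-left  bias=+0
  edge (1, 13)→(2, 14): d=(1,1) right/bottom  bias=-1
  edge (2, 14)→(4, 20): d=(2,6) right/bottom  bias=-1
    (0,5)@(1, 11): e=[6,-2,0] → ·  [on edge]
    (0,6)@(1, 13): e=[0,0,4] → ·  [on edge]
    (1,7)@(3, 15): e=[8,0,-4] → ·  [on edge]
    (1,8)@(3, 17): e=[2,2,0] → ·  [on edge]
    (2,8)@(5, 17): e=[16,0,-12] → ·  [on edge]
    (3,9)@(7, 19): e=[24,0,-20] → ·  [on edge]
    (4,10)@(9, 21): e=[32,0,-28] → ·  [on edge]
    (2,11)@(5, 23): e=[-2,6,0] → ·  [on edge]
  covered (0 px):
    · · · · ·
    · · · · ·
    · · · · ·
    · · · · ·
    · · · · ·
    · · · · ·
    · · · · ·
    · · · · ·
    · · · · ·
    · · · · ·
    · · · · ·
    · · · · ·
T1:
  2·area = 75
  edge (0, 1)→(8, 10): d=(8,9) right/bottom  bias=-1
  edge (8, 10)→(5, 16): d=(-3,6) right/bottom  bias=-1
  edge (5, 16)→(0, 1): d=(-5,-15) top-left  bias=+0
    (0,1)@(1, 3): e=[7,63,5] → #
    (1,1)@(3, 3): e=[-11,51,35] → ·
    (0,2)@(1, 5): e=[23,57,-5] → ·
    (1,2)@(3, 5): e=[5,45,25] → #
    (2,2)@(5, 5): e=[-13,33,55] → ·
    (1,3)@(3, 7): e=[21,39,15] → #
    (2,3)@(5, 7): e=[3,27,45] → #
    (3,3)@(7, 7): e=[-15,15,75] → ·
    (1,4)@(3, 9): e=[37,33,5] → #
    (3,4)@(7, 9): e=[1,9,65] → #
    (4,4)@(9, 9): e=[-17,-3,95] → ·
    (1,5)@(3, 11): e=[53,27,-5] → ·
  covered (11 px):
    · · · · ·
    # · · · ·
    · # · · ·
    · # # · ·
    · # # # ·
    · · # # ·
    · · # · ·
    · · # · ·
    · · · · ·
    · · · · ·
    · · · · ·
    · · · · ·
T2:
  2·area = 60
  edge (4, 22)→(2, 16): d=(-2,-6) top-left  bias=+0
  edge (2, 16)→(10, 10): d=(8,-6) top-left  bias=+0
  edge (10, 10)→(4, 22): d=(-6,12) right/bottom  bias=-1
    (4,5)@(9, 11): e=[52,2,6] → #
    (0,6)@(1, 13): e=[0,-30,90] → ·  [on edge]
    (3,6)@(7, 13): e=[36,6,18] → #
    (4,6)@(9, 13): e=[48,18,-6] → ·
    (2,7)@(5, 15): e=[20,10,30] → #
    (4,7)@(9, 15): e=[44,34,-18] → ·
    (1,8)@(3, 17): e=[4,14,42] → #
    (3,8)@(7, 17): e=[28,38,-6] → ·
    (1,9)@(3, 19): e=[0,30,30] → #  [on edge]
    (3,9)@(7, 19): e=[24,54,-18] → ·
    (1,10)@(3, 21): e=[-4,46,18] → ·
    (2,10)@(5, 21): e=[8,58,-6] → ·
  covered (8 px):
    · · · · ·
    · · · · ·
    · · · · ·
    · · · · ·
    · · · · ·
    · · · · #
    · · · # ·
    · · # # ·
    · # # · ·
    · # # · ·
    · · · · ·
    · · · · ·

Final: [26,18,16]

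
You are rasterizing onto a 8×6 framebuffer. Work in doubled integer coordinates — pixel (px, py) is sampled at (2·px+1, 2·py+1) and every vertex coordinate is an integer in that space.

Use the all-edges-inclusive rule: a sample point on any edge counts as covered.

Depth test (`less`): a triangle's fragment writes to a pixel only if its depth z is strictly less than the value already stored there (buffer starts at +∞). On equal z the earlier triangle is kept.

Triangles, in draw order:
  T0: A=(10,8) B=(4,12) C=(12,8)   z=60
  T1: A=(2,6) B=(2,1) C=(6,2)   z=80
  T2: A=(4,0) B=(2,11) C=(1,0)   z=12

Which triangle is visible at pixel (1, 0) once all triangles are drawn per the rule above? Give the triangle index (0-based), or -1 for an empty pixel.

T0:
  2·area = 8  (B↔C swapped to make it positive)
  edge (10, 8)→(12, 8): d=(2,0) inclusive
  edge (12, 8)→(4, 12): d=(-8,4) inclusive
  edge (4, 12)→(10, 8): d=(6,-4) inclusive
    (4,4)@(9, 9): e=[2,4,2] → X
    (5,4)@(11, 9): e=[2,-4,10] → .
    (4,5)@(9, 11): e=[6,-12,14] → .
  covered (1 px):
    . . . . . . . .
    . . . . . . . .
    . . . . . . . .
    . . . . . . . .
    . . . . X . . .
    . . . . . . . .
T1:
  2·area = 20
  edge (2, 6)→(2, 1): d=(0,-5) inclusive
  edge (2, 1)→(6, 2): d=(4,1) inclusive
  edge (6, 2)→(2, 6): d=(-4,4) inclusive
    (3,0)@(7, 1): e=[25,-5,0] → .  [on edge]
    (1,1)@(3, 3): e=[5,7,8] → X
    (2,1)@(5, 3): e=[15,5,0] → X  [on edge]
    (3,1)@(7, 3): e=[25,3,-8] → .
    (1,2)@(3, 5): e=[5,15,0] → X  [on edge]
    (2,2)@(5, 5): e=[15,13,-8] → .
    (0,3)@(1, 7): e=[-5,25,0] → .  [on edge]
    (1,3)@(3, 7): e=[5,23,-8] → .
  covered (3 px):
    . . . . . . . .
    . X X . . . . .
    . X . . . . . .
    . . . . . . . .
    . . . . . . . .
    . . . . . . . .
T2:
  2·area = 33
  edge (4, 0)→(2, 11): d=(-2,11) inclusive
  edge (2, 11)→(1, 0): d=(-1,-11) inclusive
  edge (1, 0)→(4, 0): d=(3,0) inclusive
    (1,0)@(3, 1): e=[9,21,3] → X
    (2,0)@(5, 1): e=[-13,43,3] → .
    (1,1)@(3, 3): e=[5,19,9] → X
    (2,1)@(5, 3): e=[-17,41,9] → .
    (1,2)@(3, 5): e=[1,17,15] → X
    (2,2)@(5, 5): e=[-21,39,15] → .
    (1,3)@(3, 7): e=[-3,15,21] → .
  covered (3 px):
    . X . . . . . .
    . X . . . . . .
    . X . . . . . .
    . . . . . . . .
    . . . . . . . .
    . . . . . . . .

Z-buffer (winner per pixel, '.' = empty):
  . 2 . . . . . .
  . 2 1 . . . . .
  . 2 . . . . . .
  . . . . . . . .
  . . . . 0 . . .
  . . . . . . . .

Final: 2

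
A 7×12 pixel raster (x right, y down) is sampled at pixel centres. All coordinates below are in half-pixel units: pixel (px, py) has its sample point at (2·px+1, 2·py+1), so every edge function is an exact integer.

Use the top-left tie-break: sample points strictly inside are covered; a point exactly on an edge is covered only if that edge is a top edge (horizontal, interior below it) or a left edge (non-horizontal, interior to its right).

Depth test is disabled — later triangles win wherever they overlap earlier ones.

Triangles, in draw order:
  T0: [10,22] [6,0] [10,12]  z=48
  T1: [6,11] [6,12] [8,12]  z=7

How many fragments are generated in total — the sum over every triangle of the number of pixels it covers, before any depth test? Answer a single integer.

T0:
  2·area = 40
  edge (10, 22)→(6, 0): d=(-4,-22) top-left  bias=+0
  edge (6, 0)→(10, 12): d=(4,12) right/bottom  bias=-1
  edge (10, 12)→(10, 22): d=(0,10) right/bottom  bias=-1
    (3,1)@(7, 3): e=[10,0,30] → ·  [on edge]
    (3,2)@(7, 5): e=[2,8,30] → █
    (4,2)@(9, 5): e=[46,-16,10] → ·
    (3,3)@(7, 7): e=[-6,16,30] → ·
    (4,4)@(9, 9): e=[30,0,10] → ·  [on edge]
    (4,5)@(9, 11): e=[22,8,10] → █
    (5,5)@(11, 11): e=[66,-16,-10] → ·
    (4,6)@(9, 13): e=[14,16,10] → █
    (5,6)@(11, 13): e=[58,-8,-10] → ·
    (4,7)@(9, 15): e=[6,24,10] → █
    (5,7)@(11, 15): e=[50,0,-10] → ·  [on edge]
    (4,8)@(9, 17): e=[-2,32,10] → ·
    (6,10)@(13, 21): e=[70,0,-30] → ·  [on edge]
  covered (4 px):
    · · · · · · ·
    · · · · · · ·
    · · · █ · · ·
    · · · · · · ·
    · · · · · · ·
    · · · · █ · ·
    · · · · █ · ·
    · · · · █ · ·
    · · · · · · ·
    · · · · · · ·
    · · · · · · ·
    · · · · · · ·
T1:
  2·area = 2  (B↔C swapped to make it positive)
  edge (6, 11)→(8, 12): d=(2,1) right/bottom  bias=-1
  edge (8, 12)→(6, 12): d=(-2,0) right/bottom  bias=-1
  edge (6, 12)→(6, 11): d=(0,-1) top-left  bias=+0
  covered (0 px):
    · · · · · · ·
    · · · · · · ·
    · · · · · · ·
    · · · · · · ·
    · · · · · · ·
    · · · · · · ·
    · · · · · · ·
    · · · · · · ·
    · · · · · · ·
    · · · · · · ·
    · · · · · · ·
    · · · · · · ·

Answer: 4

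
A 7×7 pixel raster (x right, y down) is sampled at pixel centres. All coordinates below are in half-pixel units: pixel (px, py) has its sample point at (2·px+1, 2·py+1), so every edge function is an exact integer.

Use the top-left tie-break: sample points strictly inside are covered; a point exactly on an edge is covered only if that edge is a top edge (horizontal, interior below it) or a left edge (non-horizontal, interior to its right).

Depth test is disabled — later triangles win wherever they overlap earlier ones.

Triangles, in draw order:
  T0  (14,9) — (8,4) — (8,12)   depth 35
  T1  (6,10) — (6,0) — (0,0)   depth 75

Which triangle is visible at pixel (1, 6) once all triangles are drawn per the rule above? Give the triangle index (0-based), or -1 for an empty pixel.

T0:
  2·area = 48  (B↔C swapped to make it positive)
  edge (14, 9)→(8, 12): d=(-6,3) right/bottom  bias=-1
  edge (8, 12)→(8, 4): d=(0,-8) top-left  bias=+0
  edge (8, 4)→(14, 9): d=(6,5) right/bottom  bias=-1
    (4,2)@(9, 5): e=[39,8,1] → █
    (5,2)@(11, 5): e=[33,24,-9] → ·
    (4,3)@(9, 7): e=[27,8,13] → █
    (5,3)@(11, 7): e=[21,24,3] → █
    (6,3)@(13, 7): e=[15,40,-7] → ·
    (4,4)@(9, 9): e=[15,8,25] → █
    (6,4)@(13, 9): e=[3,40,5] → █
    (4,5)@(9, 11): e=[3,8,37] → █
    (5,5)@(11, 11): e=[-3,24,27] → ·
    (6,5)@(13, 11): e=[-9,40,17] → ·
    (4,6)@(9, 13): e=[-9,8,49] → ·
  covered (7 px):
    · · · · · · ·
    · · · · · · ·
    · · · · █ · ·
    · · · · █ █ ·
    · · · · █ █ █
    · · · · █ · ·
    · · · · · · ·
T1:
  2·area = 60  (B↔C swapped to make it positive)
  edge (6, 10)→(0, 0): d=(-6,-10) top-left  bias=+0
  edge (0, 0)→(6, 0): d=(6,0) top-left  bias=+0
  edge (6, 0)→(6, 10): d=(0,10) right/bottom  bias=-1
    (0,0)@(1, 1): e=[4,6,50] → █
    (1,0)@(3, 1): e=[24,6,30] → █
    (2,0)@(5, 1): e=[44,6,10] → █
    (3,0)@(7, 1): e=[64,6,-10] → ·
    (0,1)@(1, 3): e=[-8,18,50] → ·
    (1,1)@(3, 3): e=[12,18,30] → █
    (3,1)@(7, 3): e=[52,18,-10] → ·
    (1,2)@(3, 5): e=[0,30,30] → █  [on edge]
    (3,2)@(7, 5): e=[40,30,-10] → ·
    (1,3)@(3, 7): e=[-12,42,30] → ·
    (2,3)@(5, 7): e=[8,42,10] → █
    (3,3)@(7, 7): e=[28,42,-10] → ·
  covered (8 px):
    █ █ █ · · · ·
    · █ █ · · · ·
    · █ █ · · · ·
    · · █ · · · ·
    · · · · · · ·
    · · · · · · ·
    · · · · · · ·

Z-buffer (winner per pixel, '.' = empty):
  1 1 1 . . . .
  . 1 1 . . . .
  . 1 1 . 0 . .
  . . 1 . 0 0 .
  . . . . 0 0 0
  . . . . 0 . .
  . . . . . . .

Result: -1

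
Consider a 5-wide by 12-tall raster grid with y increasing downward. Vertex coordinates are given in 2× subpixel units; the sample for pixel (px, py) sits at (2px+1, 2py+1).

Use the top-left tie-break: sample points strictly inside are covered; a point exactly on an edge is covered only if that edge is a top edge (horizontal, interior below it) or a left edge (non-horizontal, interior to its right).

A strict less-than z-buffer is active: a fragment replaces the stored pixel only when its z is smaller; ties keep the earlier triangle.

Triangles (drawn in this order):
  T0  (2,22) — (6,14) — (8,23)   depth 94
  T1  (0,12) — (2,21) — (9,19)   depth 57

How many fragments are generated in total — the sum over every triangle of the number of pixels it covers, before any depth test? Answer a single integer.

T0:
  2·area = 52
  edge (2, 22)→(6, 14): d=(4,-8) top-left  bias=+0
  edge (6, 14)→(8, 23): d=(2,9) right/bottom  bias=-1
  edge (8, 23)→(2, 22): d=(-6,-1) top-left  bias=+0
    (2,8)@(5, 17): e=[4,15,33] → █
    (3,8)@(7, 17): e=[20,-3,35] → ·
    (2,9)@(5, 19): e=[12,19,21] → █
    (3,9)@(7, 19): e=[28,1,23] → █
    (4,9)@(9, 19): e=[44,-17,25] → ·
    (1,10)@(3, 21): e=[4,41,7] → █
    (4,10)@(9, 21): e=[52,-13,13] → ·
    (1,11)@(3, 23): e=[12,45,-5] → ·
    (2,11)@(5, 23): e=[28,27,-3] → ·
    (3,11)@(7, 23): e=[44,9,-1] → ·
  covered (6 px):
    · · · · ·
    · · · · ·
    · · · · ·
    · · · · ·
    · · · · ·
    · · · · ·
    · · · · ·
    · · · · ·
    · · █ · ·
    · · █ █ ·
    · █ █ █ ·
    · · · · ·
T1:
  2·area = 67  (B↔C swapped to make it positive)
  edge (0, 12)→(9, 19): d=(9,7) right/bottom  bias=-1
  edge (9, 19)→(2, 21): d=(-7,2) right/bottom  bias=-1
  edge (2, 21)→(0, 12): d=(-2,-9) top-left  bias=+0
    (0,6)@(1, 13): e=[2,58,7] → █
    (1,6)@(3, 13): e=[-12,54,25] → ·
    (0,7)@(1, 15): e=[20,44,3] → █
    (1,7)@(3, 15): e=[6,40,21] → █
    (2,7)@(5, 15): e=[-8,36,39] → ·
    (0,8)@(1, 17): e=[38,30,-1] → ·
    (1,8)@(3, 17): e=[24,26,17] → █
    (2,8)@(5, 17): e=[10,22,35] → █
    (3,8)@(7, 17): e=[-4,18,53] → ·
    (1,9)@(3, 19): e=[42,12,13] → █
    (3,9)@(7, 19): e=[14,4,49] → █
    (4,9)@(9, 19): e=[0,0,67] → ·  [on edge]
  covered (8 px):
    · · · · ·
    · · · · ·
    · · · · ·
    · · · · ·
    · · · · ·
    · · · · ·
    █ · · · ·
    █ █ · · ·
    · █ █ · ·
    · █ █ █ ·
    · · · · ·
    · · · · ·

Answer: 14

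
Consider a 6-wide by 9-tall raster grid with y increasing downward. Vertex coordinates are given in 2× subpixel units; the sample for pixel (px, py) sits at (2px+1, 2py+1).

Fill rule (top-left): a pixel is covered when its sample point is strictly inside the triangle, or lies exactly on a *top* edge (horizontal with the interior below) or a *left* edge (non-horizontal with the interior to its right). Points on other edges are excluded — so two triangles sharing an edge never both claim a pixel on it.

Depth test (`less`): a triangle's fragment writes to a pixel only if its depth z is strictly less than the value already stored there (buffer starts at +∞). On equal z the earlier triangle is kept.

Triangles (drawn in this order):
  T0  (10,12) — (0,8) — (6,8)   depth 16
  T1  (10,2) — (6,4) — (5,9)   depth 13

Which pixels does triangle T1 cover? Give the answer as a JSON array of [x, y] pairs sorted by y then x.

T0:
  2·area = 24
  edge (10, 12)→(0, 8): d=(-10,-4) top-left  bias=+0
  edge (0, 8)→(6, 8): d=(6,0) top-left  bias=+0
  edge (6, 8)→(10, 12): d=(4,4) right/bottom  bias=-1
    (0,1)@(1, 3): e=[54,-30,0] → ·  [on edge]
    (1,2)@(3, 5): e=[42,-18,0] → ·  [on edge]
    (2,3)@(5, 7): e=[30,-6,0] → ·  [on edge]
    (1,4)@(3, 9): e=[2,6,16] → #
    (2,4)@(5, 9): e=[10,6,8] → #
    (3,4)@(7, 9): e=[18,6,0] → ·  [on edge]
    (1,5)@(3, 11): e=[-18,18,24] → ·
    (2,5)@(5, 11): e=[-10,18,16] → ·
    (4,5)@(9, 11): e=[6,18,0] → ·  [on edge]
    (5,6)@(11, 13): e=[-6,30,0] → ·  [on edge]
  covered (2 px):
    · · · · · ·
    · · · · · ·
    · · · · · ·
    · · · · · ·
    · # # · · ·
    · · · · · ·
    · · · · · ·
    · · · · · ·
    · · · · · ·
T1:
  2·area = 18  (B↔C swapped to make it positive)
  edge (10, 2)→(5, 9): d=(-5,7) right/bottom  bias=-1
  edge (5, 9)→(6, 4): d=(1,-5) top-left  bias=+0
  edge (6, 4)→(10, 2): d=(4,-2) top-left  bias=+0
    (4,1)@(9, 3): e=[2,14,2] → #
    (5,1)@(11, 3): e=[-12,24,6] → ·
    (3,2)@(7, 5): e=[6,6,6] → #
    (4,2)@(9, 5): e=[-8,16,10] → ·
    (3,3)@(7, 7): e=[-4,8,14] → ·
    (2,4)@(5, 9): e=[0,0,18] → ·  [on edge]
  covered (2 px):
    · · · · · ·
    · · · · # ·
    · · · # · ·
    · · · · · ·
    · · · · · ·
    · · · · · ·
    · · · · · ·
    · · · · · ·
    · · · · · ·

Result: [[4,1],[3,2]]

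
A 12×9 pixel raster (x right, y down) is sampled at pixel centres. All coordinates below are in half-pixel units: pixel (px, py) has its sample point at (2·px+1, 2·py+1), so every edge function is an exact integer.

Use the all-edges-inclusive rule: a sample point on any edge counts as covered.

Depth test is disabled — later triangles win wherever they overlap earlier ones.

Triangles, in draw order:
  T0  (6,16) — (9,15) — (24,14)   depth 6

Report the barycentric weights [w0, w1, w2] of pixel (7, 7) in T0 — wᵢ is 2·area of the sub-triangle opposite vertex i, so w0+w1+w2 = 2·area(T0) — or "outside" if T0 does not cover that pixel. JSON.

T0:
  2·area = 12
  edge (6, 16)→(9, 15): d=(3,-1) inclusive
  edge (9, 15)→(24, 14): d=(15,-1) inclusive
  edge (24, 14)→(6, 16): d=(-18,2) inclusive
    (10,5)@(21, 11): e=[0,-48,60] → ·  [on edge]
    (7,6)@(15, 13): e=[0,-24,36] → ·  [on edge]
    (4,7)@(9, 15): e=[0,0,12] → #  [on edge]
    (5,7)@(11, 15): e=[2,2,8] → #
    (6,7)@(13, 15): e=[4,4,4] → #
    (7,7)@(15, 15): e=[6,6,0] → #  [on edge]
    (8,7)@(17, 15): e=[8,8,-4] → ·
    (1,8)@(3, 17): e=[0,24,-12] → ·  [on edge]
    (4,8)@(9, 17): e=[6,30,-24] → ·
    (5,8)@(11, 17): e=[8,32,-28] → ·
    (6,8)@(13, 17): e=[10,34,-32] → ·
    (7,8)@(15, 17): e=[12,36,-36] → ·
  covered (4 px):
    · · · · · · · · · · · ·
    · · · · · · · · · · · ·
    · · · · · · · · · · · ·
    · · · · · · · · · · · ·
    · · · · · · · · · · · ·
    · · · · · · · · · · · ·
    · · · · · · · · · · · ·
    · · · · # # # # · · · ·
    · · · · · · · · · · · ·

Answer: [6,0,6]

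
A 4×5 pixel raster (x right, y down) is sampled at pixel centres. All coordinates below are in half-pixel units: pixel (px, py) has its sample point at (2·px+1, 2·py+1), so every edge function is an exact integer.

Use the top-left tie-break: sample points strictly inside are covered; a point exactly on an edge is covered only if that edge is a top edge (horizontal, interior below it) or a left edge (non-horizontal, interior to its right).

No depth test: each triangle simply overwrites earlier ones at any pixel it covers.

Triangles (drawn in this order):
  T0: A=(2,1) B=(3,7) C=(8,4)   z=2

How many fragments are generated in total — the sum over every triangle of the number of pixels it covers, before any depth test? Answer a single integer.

T0:
  2·area = 33  (B↔C swapped to make it positive)
  edge (2, 1)→(8, 4): d=(6,3) right/bottom  bias=-1
  edge (8, 4)→(3, 7): d=(-5,3) right/bottom  bias=-1
  edge (3, 7)→(2, 1): d=(-1,-6) top-left  bias=+0
    (1,1)@(3, 3): e=[9,20,4] → X
    (2,1)@(5, 3): e=[3,14,16] → X
    (3,1)@(7, 3): e=[-3,8,28] → .
    (1,2)@(3, 5): e=[21,10,2] → X
    (3,2)@(7, 5): e=[9,-2,26] → .
    (1,3)@(3, 7): e=[33,0,0] → .  [on edge]
    (2,3)@(5, 7): e=[27,-6,12] → .
  covered (4 px):
    . . . .
    . X X .
    . X X .
    . . . .
    . . . .

Answer: 4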